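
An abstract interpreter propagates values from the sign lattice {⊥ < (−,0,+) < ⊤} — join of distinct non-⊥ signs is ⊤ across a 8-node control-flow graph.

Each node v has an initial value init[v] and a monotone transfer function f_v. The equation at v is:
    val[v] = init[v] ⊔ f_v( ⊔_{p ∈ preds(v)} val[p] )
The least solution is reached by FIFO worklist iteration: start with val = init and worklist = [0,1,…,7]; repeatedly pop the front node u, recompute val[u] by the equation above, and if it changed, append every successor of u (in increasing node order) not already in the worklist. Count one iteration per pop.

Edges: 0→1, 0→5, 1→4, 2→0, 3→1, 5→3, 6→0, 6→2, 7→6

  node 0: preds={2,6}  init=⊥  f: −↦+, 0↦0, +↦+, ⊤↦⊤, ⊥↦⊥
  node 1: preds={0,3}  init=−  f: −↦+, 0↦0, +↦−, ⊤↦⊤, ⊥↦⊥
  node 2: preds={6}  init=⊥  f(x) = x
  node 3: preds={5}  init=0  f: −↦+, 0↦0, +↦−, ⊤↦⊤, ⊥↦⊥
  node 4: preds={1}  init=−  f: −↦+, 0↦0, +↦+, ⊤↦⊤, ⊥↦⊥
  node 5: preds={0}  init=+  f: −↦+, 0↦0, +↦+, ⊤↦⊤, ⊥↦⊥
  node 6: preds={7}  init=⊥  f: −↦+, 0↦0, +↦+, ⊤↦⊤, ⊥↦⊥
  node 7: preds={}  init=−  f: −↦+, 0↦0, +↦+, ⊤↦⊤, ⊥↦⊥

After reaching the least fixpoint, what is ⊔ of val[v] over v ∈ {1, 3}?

Trace (14 dequeues):
  [1] u=0 | in ⊥ | out ⊥ | ==
  [2] u=1 | in 0 | out ⊤ | prev − | push {}
  [3] u=2 | in ⊥ | out ⊥ | ==
  [4] u=3 | in + | out ⊤ | prev 0 | push {1}
  [5] u=4 | in ⊤ | out ⊤ | prev − | push {}
  [6] u=5 | in ⊥ | out + | ==
  [7] u=6 | in − | out + | prev ⊥ | push {0,2}
  [8] u=7 | in ⊥ | out − | ==
  [9] u=1 | in ⊤ | out ⊤ | ==
  [10] u=0 | in + | out + | prev ⊥ | push {1,5}
  [11] u=2 | in + | out + | prev ⊥ | push {0}
  [12] u=1 | in ⊤ | out ⊤ | ==
  [13] u=5 | in + | out + | ==
  [14] u=0 | in + | out + | ==

Converged values:
  [0] +
  [1] ⊤
  [2] +
  [3] ⊤
  [4] ⊤
  [5] +
  [6] +
  [7] −

⊤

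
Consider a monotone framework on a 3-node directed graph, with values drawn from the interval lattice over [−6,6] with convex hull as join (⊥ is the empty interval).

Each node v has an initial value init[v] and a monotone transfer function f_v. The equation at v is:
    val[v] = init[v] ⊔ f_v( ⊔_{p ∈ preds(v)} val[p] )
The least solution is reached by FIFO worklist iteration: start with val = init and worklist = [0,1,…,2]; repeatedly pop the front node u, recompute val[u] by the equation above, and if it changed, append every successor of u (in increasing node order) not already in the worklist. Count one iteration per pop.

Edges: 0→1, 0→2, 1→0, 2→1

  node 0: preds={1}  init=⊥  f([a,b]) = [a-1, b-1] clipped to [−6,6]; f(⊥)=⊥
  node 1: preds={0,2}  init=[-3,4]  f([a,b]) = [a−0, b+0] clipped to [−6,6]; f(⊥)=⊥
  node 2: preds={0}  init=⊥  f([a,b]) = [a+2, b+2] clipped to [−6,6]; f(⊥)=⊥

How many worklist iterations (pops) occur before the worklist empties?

14

Iteration log — 14 steps:
  step 1. node 0  ⊔preds=[-3,4]  new=[-4,3]  old=⊥  +wl: 
  step 2. node 1  ⊔preds=[-4,3]  new=[-4,4]  old=[-3,4]  +wl: 0
  step 3. node 2  ⊔preds=[-4,3]  new=[-2,5]  old=⊥  +wl: 1
  step 4. node 0  ⊔preds=[-4,4]  new=[-5,3]  old=[-4,3]  +wl: 2
  step 5. node 1  ⊔preds=[-5,5]  new=[-5,5]  old=[-4,4]  +wl: 0
  step 6. node 2  ⊔preds=[-5,3]  new=[-3,5]  old=[-2,5]  +wl: 1
  step 7. node 0  ⊔preds=[-5,5]  new=[-6,4]  old=[-5,3]  +wl: 2
  step 8. node 1  ⊔preds=[-6,5]  new=[-6,5]  old=[-5,5]  +wl: 0
  step 9. node 2  ⊔preds=[-6,4]  new=[-4,6]  old=[-3,5]  +wl: 1
  step 10. node 0  ⊔preds=[-6,5]  new=[-6,4]  stable
  step 11. node 1  ⊔preds=[-6,6]  new=[-6,6]  old=[-6,5]  +wl: 0
  step 12. node 0  ⊔preds=[-6,6]  new=[-6,5]  old=[-6,4]  +wl: 1,2
  step 13. node 1  ⊔preds=[-6,6]  new=[-6,6]  stable
  step 14. node 2  ⊔preds=[-6,5]  new=[-4,6]  stable

Least fixpoint reached:
  node 0: [-6,5]
  node 1: [-6,6]
  node 2: [-4,6]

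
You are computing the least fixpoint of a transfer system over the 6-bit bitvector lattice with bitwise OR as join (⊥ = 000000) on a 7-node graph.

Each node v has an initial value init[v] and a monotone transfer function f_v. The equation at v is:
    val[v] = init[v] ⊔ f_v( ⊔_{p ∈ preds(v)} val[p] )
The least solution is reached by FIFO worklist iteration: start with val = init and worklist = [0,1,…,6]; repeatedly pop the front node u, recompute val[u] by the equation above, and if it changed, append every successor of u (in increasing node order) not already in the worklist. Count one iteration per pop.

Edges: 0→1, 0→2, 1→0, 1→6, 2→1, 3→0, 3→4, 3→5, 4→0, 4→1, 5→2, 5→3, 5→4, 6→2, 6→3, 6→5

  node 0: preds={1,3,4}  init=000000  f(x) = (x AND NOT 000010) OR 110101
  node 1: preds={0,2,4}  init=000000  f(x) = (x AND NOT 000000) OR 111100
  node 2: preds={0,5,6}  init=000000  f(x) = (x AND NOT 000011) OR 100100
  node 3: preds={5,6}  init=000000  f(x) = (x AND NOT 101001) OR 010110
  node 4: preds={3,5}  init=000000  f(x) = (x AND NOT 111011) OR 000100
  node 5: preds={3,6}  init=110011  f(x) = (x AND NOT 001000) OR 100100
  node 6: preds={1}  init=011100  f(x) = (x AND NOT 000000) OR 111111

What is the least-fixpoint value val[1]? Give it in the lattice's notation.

Trace (13 dequeues):
  [1] u=0 | in 000000 | out 110101 | prev 000000 | push {}
  [2] u=1 | in 110101 | out 111101 | prev 000000 | push {0}
  [3] u=2 | in 111111 | out 111100 | prev 000000 | push {1}
  [4] u=3 | in 111111 | out 010110 | prev 000000 | push {}
  [5] u=4 | in 110111 | out 000100 | prev 000000 | push {}
  [6] u=5 | in 011110 | out 110111 | prev 110011 | push {2,3,4}
  [7] u=6 | in 111101 | out 111111 | prev 011100 | push {5}
  [8] u=0 | in 111111 | out 111101 | prev 110101 | push {}
  [9] u=1 | in 111101 | out 111101 | ==
  [10] u=2 | in 111111 | out 111100 | ==
  [11] u=3 | in 111111 | out 010110 | ==
  [12] u=4 | in 110111 | out 000100 | ==
  [13] u=5 | in 111111 | out 110111 | ==

Converged values:
  [0] 111101
  [1] 111101
  [2] 111100
  [3] 010110
  [4] 000100
  [5] 110111
  [6] 111111

111101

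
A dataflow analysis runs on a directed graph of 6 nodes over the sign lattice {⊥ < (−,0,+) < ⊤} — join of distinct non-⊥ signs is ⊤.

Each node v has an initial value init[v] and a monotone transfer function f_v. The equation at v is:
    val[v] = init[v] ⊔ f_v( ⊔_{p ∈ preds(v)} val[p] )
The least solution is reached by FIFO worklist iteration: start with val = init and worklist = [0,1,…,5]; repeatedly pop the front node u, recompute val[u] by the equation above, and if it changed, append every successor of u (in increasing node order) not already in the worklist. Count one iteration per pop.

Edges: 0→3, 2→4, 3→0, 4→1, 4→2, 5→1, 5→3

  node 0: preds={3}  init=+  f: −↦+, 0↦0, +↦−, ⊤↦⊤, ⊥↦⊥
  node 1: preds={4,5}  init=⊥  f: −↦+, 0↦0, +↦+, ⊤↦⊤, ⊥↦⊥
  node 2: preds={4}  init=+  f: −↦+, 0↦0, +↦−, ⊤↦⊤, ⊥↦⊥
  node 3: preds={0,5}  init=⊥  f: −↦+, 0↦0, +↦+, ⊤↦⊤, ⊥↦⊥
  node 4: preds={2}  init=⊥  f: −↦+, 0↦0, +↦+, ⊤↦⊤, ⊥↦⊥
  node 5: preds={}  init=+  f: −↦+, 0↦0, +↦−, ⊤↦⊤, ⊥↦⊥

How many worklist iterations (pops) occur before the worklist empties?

Iteration log — 14 steps:
  step 1. node 0  ⊔preds=⊥  new=+  stable
  step 2. node 1  ⊔preds=+  new=+  old=⊥  +wl: 
  step 3. node 2  ⊔preds=⊥  new=+  stable
  step 4. node 3  ⊔preds=+  new=+  old=⊥  +wl: 0
  step 5. node 4  ⊔preds=+  new=+  old=⊥  +wl: 1,2
  step 6. node 5  ⊔preds=⊥  new=+  stable
  step 7. node 0  ⊔preds=+  new=⊤  old=+  +wl: 3
  step 8. node 1  ⊔preds=+  new=+  stable
  step 9. node 2  ⊔preds=+  new=⊤  old=+  +wl: 4
  step 10. node 3  ⊔preds=⊤  new=⊤  old=+  +wl: 0
  step 11. node 4  ⊔preds=⊤  new=⊤  old=+  +wl: 1,2
  step 12. node 0  ⊔preds=⊤  new=⊤  stable
  step 13. node 1  ⊔preds=⊤  new=⊤  old=+  +wl: 
  step 14. node 2  ⊔preds=⊤  new=⊤  stable

Least fixpoint reached:
  node 0: ⊤
  node 1: ⊤
  node 2: ⊤
  node 3: ⊤
  node 4: ⊤
  node 5: +

14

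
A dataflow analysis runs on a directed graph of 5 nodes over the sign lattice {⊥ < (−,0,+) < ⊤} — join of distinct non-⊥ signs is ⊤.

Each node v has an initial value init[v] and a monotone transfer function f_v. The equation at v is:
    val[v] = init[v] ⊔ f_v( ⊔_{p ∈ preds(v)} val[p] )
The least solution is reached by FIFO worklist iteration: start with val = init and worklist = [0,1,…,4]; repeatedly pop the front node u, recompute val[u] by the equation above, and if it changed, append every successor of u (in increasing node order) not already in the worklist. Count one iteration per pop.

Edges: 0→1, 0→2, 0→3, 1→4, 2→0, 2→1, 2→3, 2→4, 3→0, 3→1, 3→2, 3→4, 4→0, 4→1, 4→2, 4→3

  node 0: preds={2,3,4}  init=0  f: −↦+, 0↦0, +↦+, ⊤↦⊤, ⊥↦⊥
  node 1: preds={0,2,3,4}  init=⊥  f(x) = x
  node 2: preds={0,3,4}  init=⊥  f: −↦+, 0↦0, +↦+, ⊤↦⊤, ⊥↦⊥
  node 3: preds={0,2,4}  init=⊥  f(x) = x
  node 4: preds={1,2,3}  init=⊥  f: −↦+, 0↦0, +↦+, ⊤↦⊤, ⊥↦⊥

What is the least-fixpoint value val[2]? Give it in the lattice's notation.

0

Worklist (9 pops):
  #1 pop 0: in=⊥ → 0 (no change)
  #2 pop 1: in=0 → 0 (was ⊥); enqueue []
  #3 pop 2: in=0 → 0 (was ⊥); enqueue [0,1]
  #4 pop 3: in=0 → 0 (was ⊥); enqueue [2]
  #5 pop 4: in=0 → 0 (was ⊥); enqueue [3]
  #6 pop 0: in=0 → 0 (no change)
  #7 pop 1: in=0 → 0 (no change)
  #8 pop 2: in=0 → 0 (no change)
  #9 pop 3: in=0 → 0 (no change)

Fixpoint:
  val[0] = 0
  val[1] = 0
  val[2] = 0
  val[3] = 0
  val[4] = 0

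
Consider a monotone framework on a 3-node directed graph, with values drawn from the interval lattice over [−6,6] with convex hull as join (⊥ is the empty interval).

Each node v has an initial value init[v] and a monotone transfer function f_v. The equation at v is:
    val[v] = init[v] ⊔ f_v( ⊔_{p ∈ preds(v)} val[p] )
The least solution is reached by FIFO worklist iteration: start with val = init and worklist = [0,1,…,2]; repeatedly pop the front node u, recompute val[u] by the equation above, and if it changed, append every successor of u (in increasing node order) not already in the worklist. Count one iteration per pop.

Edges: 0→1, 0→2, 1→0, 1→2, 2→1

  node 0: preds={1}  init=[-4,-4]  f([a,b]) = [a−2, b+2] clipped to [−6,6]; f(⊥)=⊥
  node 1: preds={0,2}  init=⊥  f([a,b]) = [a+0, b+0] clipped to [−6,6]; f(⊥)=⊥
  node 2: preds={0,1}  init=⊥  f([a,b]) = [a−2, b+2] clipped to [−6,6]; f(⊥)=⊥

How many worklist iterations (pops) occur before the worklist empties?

Worklist (19 pops):
  #1 pop 0: in=⊥ → [-4,-4] (no change)
  #2 pop 1: in=[-4,-4] → [-4,-4] (was ⊥); enqueue [0]
  #3 pop 2: in=[-4,-4] → [-6,-2] (was ⊥); enqueue [1]
  #4 pop 0: in=[-4,-4] → [-6,-2] (was [-4,-4]); enqueue [2]
  #5 pop 1: in=[-6,-2] → [-6,-2] (was [-4,-4]); enqueue [0]
  #6 pop 2: in=[-6,-2] → [-6,0] (was [-6,-2]); enqueue [1]
  #7 pop 0: in=[-6,-2] → [-6,0] (was [-6,-2]); enqueue [2]
  #8 pop 1: in=[-6,0] → [-6,0] (was [-6,-2]); enqueue [0]
  #9 pop 2: in=[-6,0] → [-6,2] (was [-6,0]); enqueue [1]
  #10 pop 0: in=[-6,0] → [-6,2] (was [-6,0]); enqueue [2]
  #11 pop 1: in=[-6,2] → [-6,2] (was [-6,0]); enqueue [0]
  #12 pop 2: in=[-6,2] → [-6,4] (was [-6,2]); enqueue [1]
  #13 pop 0: in=[-6,2] → [-6,4] (was [-6,2]); enqueue [2]
  #14 pop 1: in=[-6,4] → [-6,4] (was [-6,2]); enqueue [0]
  #15 pop 2: in=[-6,4] → [-6,6] (was [-6,4]); enqueue [1]
  #16 pop 0: in=[-6,4] → [-6,6] (was [-6,4]); enqueue [2]
  #17 pop 1: in=[-6,6] → [-6,6] (was [-6,4]); enqueue [0]
  #18 pop 2: in=[-6,6] → [-6,6] (no change)
  #19 pop 0: in=[-6,6] → [-6,6] (no change)

Fixpoint:
  val[0] = [-6,6]
  val[1] = [-6,6]
  val[2] = [-6,6]

19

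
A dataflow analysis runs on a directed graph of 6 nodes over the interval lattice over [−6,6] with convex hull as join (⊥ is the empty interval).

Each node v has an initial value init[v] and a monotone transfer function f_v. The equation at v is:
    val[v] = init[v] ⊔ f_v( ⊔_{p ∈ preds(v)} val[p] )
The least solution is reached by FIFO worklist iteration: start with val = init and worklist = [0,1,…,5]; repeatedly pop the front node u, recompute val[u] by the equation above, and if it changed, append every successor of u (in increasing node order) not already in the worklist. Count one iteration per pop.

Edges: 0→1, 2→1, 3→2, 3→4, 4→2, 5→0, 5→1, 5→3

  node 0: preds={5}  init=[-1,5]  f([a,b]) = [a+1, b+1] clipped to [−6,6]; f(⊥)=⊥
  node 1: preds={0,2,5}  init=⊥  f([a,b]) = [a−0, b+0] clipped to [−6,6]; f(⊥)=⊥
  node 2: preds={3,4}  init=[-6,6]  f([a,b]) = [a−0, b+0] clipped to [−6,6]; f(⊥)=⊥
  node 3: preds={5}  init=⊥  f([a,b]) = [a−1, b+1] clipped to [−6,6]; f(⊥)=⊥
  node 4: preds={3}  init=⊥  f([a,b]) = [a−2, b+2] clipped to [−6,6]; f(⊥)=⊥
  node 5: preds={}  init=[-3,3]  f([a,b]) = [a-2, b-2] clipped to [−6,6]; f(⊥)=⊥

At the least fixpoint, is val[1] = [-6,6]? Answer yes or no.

Trace (7 dequeues):
  [1] u=0 | in [-3,3] | out [-2,5] | prev [-1,5] | push {}
  [2] u=1 | in [-6,6] | out [-6,6] | prev ⊥ | push {}
  [3] u=2 | in ⊥ | out [-6,6] | ==
  [4] u=3 | in [-3,3] | out [-4,4] | prev ⊥ | push {2}
  [5] u=4 | in [-4,4] | out [-6,6] | prev ⊥ | push {}
  [6] u=5 | in ⊥ | out [-3,3] | ==
  [7] u=2 | in [-6,6] | out [-6,6] | ==

Converged values:
  [0] [-2,5]
  [1] [-6,6]
  [2] [-6,6]
  [3] [-4,4]
  [4] [-6,6]
  [5] [-3,3]

yes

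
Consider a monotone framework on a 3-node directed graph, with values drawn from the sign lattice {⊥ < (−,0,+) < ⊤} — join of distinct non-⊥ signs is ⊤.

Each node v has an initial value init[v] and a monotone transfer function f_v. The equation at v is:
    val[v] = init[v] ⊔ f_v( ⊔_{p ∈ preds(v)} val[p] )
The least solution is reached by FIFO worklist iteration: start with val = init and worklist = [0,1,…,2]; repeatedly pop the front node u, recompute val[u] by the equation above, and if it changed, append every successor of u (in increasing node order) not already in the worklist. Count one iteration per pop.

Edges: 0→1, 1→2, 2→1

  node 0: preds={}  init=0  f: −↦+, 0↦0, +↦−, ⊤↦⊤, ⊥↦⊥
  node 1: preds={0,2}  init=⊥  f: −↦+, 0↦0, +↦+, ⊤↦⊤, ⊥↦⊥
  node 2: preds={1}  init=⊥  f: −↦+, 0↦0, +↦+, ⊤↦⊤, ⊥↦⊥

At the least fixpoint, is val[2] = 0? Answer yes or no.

Worklist (4 pops):
  #1 pop 0: in=⊥ → 0 (no change)
  #2 pop 1: in=0 → 0 (was ⊥); enqueue []
  #3 pop 2: in=0 → 0 (was ⊥); enqueue [1]
  #4 pop 1: in=0 → 0 (no change)

Fixpoint:
  val[0] = 0
  val[1] = 0
  val[2] = 0

yes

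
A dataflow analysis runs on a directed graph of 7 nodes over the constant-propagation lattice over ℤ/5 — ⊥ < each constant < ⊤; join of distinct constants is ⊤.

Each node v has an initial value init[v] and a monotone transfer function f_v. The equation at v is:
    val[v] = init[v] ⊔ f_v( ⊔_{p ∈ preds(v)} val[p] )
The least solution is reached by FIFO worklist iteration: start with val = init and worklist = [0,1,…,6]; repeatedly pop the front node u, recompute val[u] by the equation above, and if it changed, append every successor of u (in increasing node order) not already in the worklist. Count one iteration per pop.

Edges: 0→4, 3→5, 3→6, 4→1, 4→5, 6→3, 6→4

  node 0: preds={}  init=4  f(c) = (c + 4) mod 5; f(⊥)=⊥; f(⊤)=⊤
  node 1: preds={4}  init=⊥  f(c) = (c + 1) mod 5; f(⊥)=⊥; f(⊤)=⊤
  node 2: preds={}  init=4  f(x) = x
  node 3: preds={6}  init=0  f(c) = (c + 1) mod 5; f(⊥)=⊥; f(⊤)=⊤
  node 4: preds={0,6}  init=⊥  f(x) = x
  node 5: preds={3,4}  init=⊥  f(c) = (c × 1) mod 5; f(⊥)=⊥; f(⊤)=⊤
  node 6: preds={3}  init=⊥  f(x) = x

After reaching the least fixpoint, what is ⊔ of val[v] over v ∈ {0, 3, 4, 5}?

Worklist (15 pops):
  #1 pop 0: in=⊥ → 4 (no change)
  #2 pop 1: in=⊥ → ⊥ (no change)
  #3 pop 2: in=⊥ → 4 (no change)
  #4 pop 3: in=⊥ → 0 (no change)
  #5 pop 4: in=4 → 4 (was ⊥); enqueue [1]
  #6 pop 5: in=⊤ → ⊤ (was ⊥); enqueue []
  #7 pop 6: in=0 → 0 (was ⊥); enqueue [3,4]
  #8 pop 1: in=4 → 0 (was ⊥); enqueue []
  #9 pop 3: in=0 → ⊤ (was 0); enqueue [5,6]
  #10 pop 4: in=⊤ → ⊤ (was 4); enqueue [1]
  #11 pop 5: in=⊤ → ⊤ (no change)
  #12 pop 6: in=⊤ → ⊤ (was 0); enqueue [3,4]
  #13 pop 1: in=⊤ → ⊤ (was 0); enqueue []
  #14 pop 3: in=⊤ → ⊤ (no change)
  #15 pop 4: in=⊤ → ⊤ (no change)

Fixpoint:
  val[0] = 4
  val[1] = ⊤
  val[2] = 4
  val[3] = ⊤
  val[4] = ⊤
  val[5] = ⊤
  val[6] = ⊤

⊤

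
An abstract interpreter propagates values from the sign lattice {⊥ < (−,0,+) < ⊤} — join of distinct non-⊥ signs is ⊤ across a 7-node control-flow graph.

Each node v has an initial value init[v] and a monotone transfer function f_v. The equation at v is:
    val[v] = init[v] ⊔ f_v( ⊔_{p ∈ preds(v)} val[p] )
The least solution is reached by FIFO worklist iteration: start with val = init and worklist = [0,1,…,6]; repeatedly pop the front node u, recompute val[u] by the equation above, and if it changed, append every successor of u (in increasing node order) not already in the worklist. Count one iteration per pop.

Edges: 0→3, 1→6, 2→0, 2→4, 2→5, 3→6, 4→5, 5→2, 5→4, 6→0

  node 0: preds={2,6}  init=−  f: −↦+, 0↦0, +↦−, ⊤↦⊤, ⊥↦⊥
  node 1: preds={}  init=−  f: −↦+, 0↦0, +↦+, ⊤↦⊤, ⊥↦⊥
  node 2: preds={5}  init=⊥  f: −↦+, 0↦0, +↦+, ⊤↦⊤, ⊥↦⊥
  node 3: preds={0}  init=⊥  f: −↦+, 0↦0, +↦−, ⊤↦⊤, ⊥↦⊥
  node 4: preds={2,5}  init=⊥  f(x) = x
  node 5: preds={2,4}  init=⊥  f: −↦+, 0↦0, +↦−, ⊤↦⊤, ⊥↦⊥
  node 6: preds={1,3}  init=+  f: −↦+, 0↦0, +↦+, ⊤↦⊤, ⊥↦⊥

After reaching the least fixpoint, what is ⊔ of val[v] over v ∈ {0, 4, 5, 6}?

Iteration log — 10 steps:
  step 1. node 0  ⊔preds=+  new=−  stable
  step 2. node 1  ⊔preds=⊥  new=−  stable
  step 3. node 2  ⊔preds=⊥  new=⊥  stable
  step 4. node 3  ⊔preds=−  new=+  old=⊥  +wl: 
  step 5. node 4  ⊔preds=⊥  new=⊥  stable
  step 6. node 5  ⊔preds=⊥  new=⊥  stable
  step 7. node 6  ⊔preds=⊤  new=⊤  old=+  +wl: 0
  step 8. node 0  ⊔preds=⊤  new=⊤  old=−  +wl: 3
  step 9. node 3  ⊔preds=⊤  new=⊤  old=+  +wl: 6
  step 10. node 6  ⊔preds=⊤  new=⊤  stable

Least fixpoint reached:
  node 0: ⊤
  node 1: −
  node 2: ⊥
  node 3: ⊤
  node 4: ⊥
  node 5: ⊥
  node 6: ⊤

⊤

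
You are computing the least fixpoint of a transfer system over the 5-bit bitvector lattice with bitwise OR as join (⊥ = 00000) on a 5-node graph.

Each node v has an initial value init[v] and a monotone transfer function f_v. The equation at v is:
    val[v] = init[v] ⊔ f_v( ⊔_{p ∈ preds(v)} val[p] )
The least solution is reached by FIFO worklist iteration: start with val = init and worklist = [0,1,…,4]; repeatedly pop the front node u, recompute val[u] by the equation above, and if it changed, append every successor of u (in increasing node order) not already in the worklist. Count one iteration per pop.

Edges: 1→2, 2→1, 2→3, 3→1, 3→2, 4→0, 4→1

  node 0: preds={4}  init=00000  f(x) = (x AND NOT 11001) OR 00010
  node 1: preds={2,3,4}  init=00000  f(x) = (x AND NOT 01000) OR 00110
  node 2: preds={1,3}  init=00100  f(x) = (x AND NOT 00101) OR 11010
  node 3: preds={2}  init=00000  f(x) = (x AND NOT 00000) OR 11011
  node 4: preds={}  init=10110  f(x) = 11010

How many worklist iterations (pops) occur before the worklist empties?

8

Iteration log — 8 steps:
  step 1. node 0  ⊔preds=10110  new=00110  old=00000  +wl: 
  step 2. node 1  ⊔preds=10110  new=10110  old=00000  +wl: 
  step 3. node 2  ⊔preds=10110  new=11110  old=00100  +wl: 1
  step 4. node 3  ⊔preds=11110  new=11111  old=00000  +wl: 2
  step 5. node 4  ⊔preds=00000  new=11110  old=10110  +wl: 0
  step 6. node 1  ⊔preds=11111  new=10111  old=10110  +wl: 
  step 7. node 2  ⊔preds=11111  new=11110  stable
  step 8. node 0  ⊔preds=11110  new=00110  stable

Least fixpoint reached:
  node 0: 00110
  node 1: 10111
  node 2: 11110
  node 3: 11111
  node 4: 11110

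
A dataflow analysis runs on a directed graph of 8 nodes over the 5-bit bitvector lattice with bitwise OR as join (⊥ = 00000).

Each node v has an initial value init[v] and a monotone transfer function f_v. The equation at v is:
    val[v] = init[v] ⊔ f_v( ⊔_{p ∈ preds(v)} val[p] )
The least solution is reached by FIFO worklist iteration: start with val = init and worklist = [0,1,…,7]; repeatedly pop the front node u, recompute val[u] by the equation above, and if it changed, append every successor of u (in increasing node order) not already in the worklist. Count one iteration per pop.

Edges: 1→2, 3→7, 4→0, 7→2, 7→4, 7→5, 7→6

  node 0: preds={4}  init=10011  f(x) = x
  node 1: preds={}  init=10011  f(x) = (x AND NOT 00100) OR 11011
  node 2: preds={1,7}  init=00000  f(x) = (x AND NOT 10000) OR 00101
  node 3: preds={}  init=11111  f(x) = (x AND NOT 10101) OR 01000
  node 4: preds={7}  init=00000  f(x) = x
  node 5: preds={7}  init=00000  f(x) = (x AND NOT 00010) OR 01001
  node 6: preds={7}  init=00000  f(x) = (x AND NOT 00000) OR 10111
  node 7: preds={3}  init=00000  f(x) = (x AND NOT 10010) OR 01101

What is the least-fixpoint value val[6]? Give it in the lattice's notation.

Iteration log — 13 steps:
  step 1. node 0  ⊔preds=00000  new=10011  stable
  step 2. node 1  ⊔preds=00000  new=11011  old=10011  +wl: 
  step 3. node 2  ⊔preds=11011  new=01111  old=00000  +wl: 
  step 4. node 3  ⊔preds=00000  new=11111  stable
  step 5. node 4  ⊔preds=00000  new=00000  stable
  step 6. node 5  ⊔preds=00000  new=01001  old=00000  +wl: 
  step 7. node 6  ⊔preds=00000  new=10111  old=00000  +wl: 
  step 8. node 7  ⊔preds=11111  new=01101  old=00000  +wl: 2,4,5,6
  step 9. node 2  ⊔preds=11111  new=01111  stable
  step 10. node 4  ⊔preds=01101  new=01101  old=00000  +wl: 0
  step 11. node 5  ⊔preds=01101  new=01101  old=01001  +wl: 
  step 12. node 6  ⊔preds=01101  new=11111  old=10111  +wl: 
  step 13. node 0  ⊔preds=01101  new=11111  old=10011  +wl: 

Least fixpoint reached:
  node 0: 11111
  node 1: 11011
  node 2: 01111
  node 3: 11111
  node 4: 01101
  node 5: 01101
  node 6: 11111
  node 7: 01101

11111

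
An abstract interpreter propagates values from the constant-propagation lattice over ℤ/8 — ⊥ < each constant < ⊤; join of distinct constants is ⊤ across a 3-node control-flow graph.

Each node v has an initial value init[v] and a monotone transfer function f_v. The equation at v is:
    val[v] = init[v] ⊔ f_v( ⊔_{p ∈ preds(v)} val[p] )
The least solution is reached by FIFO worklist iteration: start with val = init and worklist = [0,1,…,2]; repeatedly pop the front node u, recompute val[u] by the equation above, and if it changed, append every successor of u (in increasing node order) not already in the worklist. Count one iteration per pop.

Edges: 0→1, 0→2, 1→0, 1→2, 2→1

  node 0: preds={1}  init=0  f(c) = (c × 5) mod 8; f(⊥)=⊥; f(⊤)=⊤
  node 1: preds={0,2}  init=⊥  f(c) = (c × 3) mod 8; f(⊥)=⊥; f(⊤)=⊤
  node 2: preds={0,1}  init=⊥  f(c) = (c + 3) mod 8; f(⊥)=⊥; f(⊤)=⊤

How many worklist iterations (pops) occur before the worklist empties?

8

Worklist (8 pops):
  #1 pop 0: in=⊥ → 0 (no change)
  #2 pop 1: in=0 → 0 (was ⊥); enqueue [0]
  #3 pop 2: in=0 → 3 (was ⊥); enqueue [1]
  #4 pop 0: in=0 → 0 (no change)
  #5 pop 1: in=⊤ → ⊤ (was 0); enqueue [0,2]
  #6 pop 0: in=⊤ → ⊤ (was 0); enqueue [1]
  #7 pop 2: in=⊤ → ⊤ (was 3); enqueue []
  #8 pop 1: in=⊤ → ⊤ (no change)

Fixpoint:
  val[0] = ⊤
  val[1] = ⊤
  val[2] = ⊤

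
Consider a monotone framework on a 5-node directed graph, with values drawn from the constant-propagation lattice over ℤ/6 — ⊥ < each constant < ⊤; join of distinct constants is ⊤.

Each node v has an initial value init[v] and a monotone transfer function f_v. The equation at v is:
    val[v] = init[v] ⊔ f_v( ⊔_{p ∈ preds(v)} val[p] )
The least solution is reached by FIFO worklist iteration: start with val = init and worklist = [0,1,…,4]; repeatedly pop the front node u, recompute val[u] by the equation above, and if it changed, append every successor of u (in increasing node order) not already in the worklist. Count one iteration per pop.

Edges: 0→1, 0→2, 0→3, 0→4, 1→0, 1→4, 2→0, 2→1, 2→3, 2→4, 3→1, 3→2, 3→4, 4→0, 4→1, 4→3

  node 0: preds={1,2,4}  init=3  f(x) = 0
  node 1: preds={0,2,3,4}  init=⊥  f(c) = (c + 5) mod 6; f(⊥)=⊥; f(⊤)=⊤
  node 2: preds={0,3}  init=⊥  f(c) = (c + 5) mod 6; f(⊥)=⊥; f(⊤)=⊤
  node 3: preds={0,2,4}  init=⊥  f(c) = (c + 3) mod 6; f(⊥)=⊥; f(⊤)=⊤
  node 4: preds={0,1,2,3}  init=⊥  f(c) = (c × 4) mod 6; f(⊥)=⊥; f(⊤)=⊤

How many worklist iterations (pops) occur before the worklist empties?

Worklist (9 pops):
  #1 pop 0: in=⊥ → ⊤ (was 3); enqueue []
  #2 pop 1: in=⊤ → ⊤ (was ⊥); enqueue [0]
  #3 pop 2: in=⊤ → ⊤ (was ⊥); enqueue [1]
  #4 pop 3: in=⊤ → ⊤ (was ⊥); enqueue [2]
  #5 pop 4: in=⊤ → ⊤ (was ⊥); enqueue [3]
  #6 pop 0: in=⊤ → ⊤ (no change)
  #7 pop 1: in=⊤ → ⊤ (no change)
  #8 pop 2: in=⊤ → ⊤ (no change)
  #9 pop 3: in=⊤ → ⊤ (no change)

Fixpoint:
  val[0] = ⊤
  val[1] = ⊤
  val[2] = ⊤
  val[3] = ⊤
  val[4] = ⊤

9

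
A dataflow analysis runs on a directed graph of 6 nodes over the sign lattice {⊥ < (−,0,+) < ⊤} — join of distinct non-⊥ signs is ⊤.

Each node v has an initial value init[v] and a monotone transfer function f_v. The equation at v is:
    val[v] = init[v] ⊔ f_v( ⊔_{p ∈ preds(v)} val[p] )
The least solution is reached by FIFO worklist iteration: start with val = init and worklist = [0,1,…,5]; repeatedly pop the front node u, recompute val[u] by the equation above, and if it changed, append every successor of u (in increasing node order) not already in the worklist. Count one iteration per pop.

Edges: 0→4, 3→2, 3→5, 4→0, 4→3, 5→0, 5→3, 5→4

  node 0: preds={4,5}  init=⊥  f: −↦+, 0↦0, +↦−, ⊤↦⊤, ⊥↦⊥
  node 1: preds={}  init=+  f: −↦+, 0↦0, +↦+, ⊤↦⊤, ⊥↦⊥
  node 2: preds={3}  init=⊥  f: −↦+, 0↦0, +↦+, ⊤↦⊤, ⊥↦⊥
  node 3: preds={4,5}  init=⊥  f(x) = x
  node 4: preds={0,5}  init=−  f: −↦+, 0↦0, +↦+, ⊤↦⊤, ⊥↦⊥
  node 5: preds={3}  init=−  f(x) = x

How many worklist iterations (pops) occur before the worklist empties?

15

Worklist (15 pops):
  #1 pop 0: in=− → + (was ⊥); enqueue []
  #2 pop 1: in=⊥ → + (no change)
  #3 pop 2: in=⊥ → ⊥ (no change)
  #4 pop 3: in=− → − (was ⊥); enqueue [2]
  #5 pop 4: in=⊤ → ⊤ (was −); enqueue [0,3]
  #6 pop 5: in=− → − (no change)
  #7 pop 2: in=− → + (was ⊥); enqueue []
  #8 pop 0: in=⊤ → ⊤ (was +); enqueue [4]
  #9 pop 3: in=⊤ → ⊤ (was −); enqueue [2,5]
  #10 pop 4: in=⊤ → ⊤ (no change)
  #11 pop 2: in=⊤ → ⊤ (was +); enqueue []
  #12 pop 5: in=⊤ → ⊤ (was −); enqueue [0,3,4]
  #13 pop 0: in=⊤ → ⊤ (no change)
  #14 pop 3: in=⊤ → ⊤ (no change)
  #15 pop 4: in=⊤ → ⊤ (no change)

Fixpoint:
  val[0] = ⊤
  val[1] = +
  val[2] = ⊤
  val[3] = ⊤
  val[4] = ⊤
  val[5] = ⊤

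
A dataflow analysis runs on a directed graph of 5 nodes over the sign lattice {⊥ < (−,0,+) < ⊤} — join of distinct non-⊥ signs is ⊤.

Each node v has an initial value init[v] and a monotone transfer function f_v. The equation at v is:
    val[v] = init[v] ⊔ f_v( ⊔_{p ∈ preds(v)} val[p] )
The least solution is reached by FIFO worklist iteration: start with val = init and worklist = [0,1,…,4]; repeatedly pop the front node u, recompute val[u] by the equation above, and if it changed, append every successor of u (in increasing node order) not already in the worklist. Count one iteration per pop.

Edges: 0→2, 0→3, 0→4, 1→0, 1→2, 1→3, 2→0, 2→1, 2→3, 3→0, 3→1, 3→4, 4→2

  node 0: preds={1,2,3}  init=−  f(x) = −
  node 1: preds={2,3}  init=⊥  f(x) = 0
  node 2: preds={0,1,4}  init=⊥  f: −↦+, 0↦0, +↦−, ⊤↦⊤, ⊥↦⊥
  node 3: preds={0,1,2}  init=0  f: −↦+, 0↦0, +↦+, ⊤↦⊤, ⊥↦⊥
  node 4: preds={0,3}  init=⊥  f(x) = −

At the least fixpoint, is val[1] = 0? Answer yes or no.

Trace (8 dequeues):
  [1] u=0 | in 0 | out − | ==
  [2] u=1 | in 0 | out 0 | prev ⊥ | push {0}
  [3] u=2 | in ⊤ | out ⊤ | prev ⊥ | push {1}
  [4] u=3 | in ⊤ | out ⊤ | prev 0 | push {}
  [5] u=4 | in ⊤ | out − | prev ⊥ | push {2}
  [6] u=0 | in ⊤ | out − | ==
  [7] u=1 | in ⊤ | out 0 | ==
  [8] u=2 | in ⊤ | out ⊤ | ==

Converged values:
  [0] −
  [1] 0
  [2] ⊤
  [3] ⊤
  [4] −

yes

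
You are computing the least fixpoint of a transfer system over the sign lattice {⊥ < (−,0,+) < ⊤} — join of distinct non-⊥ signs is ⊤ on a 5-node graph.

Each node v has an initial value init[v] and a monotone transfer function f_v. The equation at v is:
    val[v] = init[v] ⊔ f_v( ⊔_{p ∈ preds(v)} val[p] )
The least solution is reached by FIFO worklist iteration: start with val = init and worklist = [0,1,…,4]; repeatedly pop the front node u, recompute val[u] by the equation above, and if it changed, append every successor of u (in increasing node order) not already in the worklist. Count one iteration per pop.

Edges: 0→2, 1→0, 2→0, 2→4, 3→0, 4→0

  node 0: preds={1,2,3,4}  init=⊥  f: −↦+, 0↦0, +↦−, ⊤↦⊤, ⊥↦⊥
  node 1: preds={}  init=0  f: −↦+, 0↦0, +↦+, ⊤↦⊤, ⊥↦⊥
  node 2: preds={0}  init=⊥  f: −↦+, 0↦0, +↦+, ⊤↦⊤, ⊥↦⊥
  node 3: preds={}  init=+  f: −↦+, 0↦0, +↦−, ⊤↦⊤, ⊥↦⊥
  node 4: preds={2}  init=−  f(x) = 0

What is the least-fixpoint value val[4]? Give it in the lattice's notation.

⊤

Worklist (6 pops):
  #1 pop 0: in=⊤ → ⊤ (was ⊥); enqueue []
  #2 pop 1: in=⊥ → 0 (no change)
  #3 pop 2: in=⊤ → ⊤ (was ⊥); enqueue [0]
  #4 pop 3: in=⊥ → + (no change)
  #5 pop 4: in=⊤ → ⊤ (was −); enqueue []
  #6 pop 0: in=⊤ → ⊤ (no change)

Fixpoint:
  val[0] = ⊤
  val[1] = 0
  val[2] = ⊤
  val[3] = +
  val[4] = ⊤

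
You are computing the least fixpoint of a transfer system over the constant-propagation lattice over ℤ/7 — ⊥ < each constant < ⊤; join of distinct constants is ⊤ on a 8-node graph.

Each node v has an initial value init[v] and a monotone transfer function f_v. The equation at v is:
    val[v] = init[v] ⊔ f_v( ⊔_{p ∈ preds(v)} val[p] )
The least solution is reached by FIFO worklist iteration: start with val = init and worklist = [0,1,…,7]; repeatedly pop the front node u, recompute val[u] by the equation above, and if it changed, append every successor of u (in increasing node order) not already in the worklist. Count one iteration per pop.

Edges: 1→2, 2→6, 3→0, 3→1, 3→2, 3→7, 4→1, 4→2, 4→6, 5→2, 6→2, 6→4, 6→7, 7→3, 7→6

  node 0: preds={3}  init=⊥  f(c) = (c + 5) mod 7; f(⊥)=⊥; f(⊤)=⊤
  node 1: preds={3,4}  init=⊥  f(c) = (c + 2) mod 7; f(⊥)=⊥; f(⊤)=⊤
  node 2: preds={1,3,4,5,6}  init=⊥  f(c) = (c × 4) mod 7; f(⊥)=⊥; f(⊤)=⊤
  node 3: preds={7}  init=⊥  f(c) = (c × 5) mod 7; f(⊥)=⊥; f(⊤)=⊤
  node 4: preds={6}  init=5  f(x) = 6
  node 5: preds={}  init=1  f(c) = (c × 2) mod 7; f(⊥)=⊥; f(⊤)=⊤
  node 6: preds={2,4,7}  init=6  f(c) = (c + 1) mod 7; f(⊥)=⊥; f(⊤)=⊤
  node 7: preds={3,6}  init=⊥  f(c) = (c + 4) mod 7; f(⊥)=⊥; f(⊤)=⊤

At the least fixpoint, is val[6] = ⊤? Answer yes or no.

yes

Worklist (17 pops):
  #1 pop 0: in=⊥ → ⊥ (no change)
  #2 pop 1: in=5 → 0 (was ⊥); enqueue []
  #3 pop 2: in=⊤ → ⊤ (was ⊥); enqueue []
  #4 pop 3: in=⊥ → ⊥ (no change)
  #5 pop 4: in=6 → ⊤ (was 5); enqueue [1,2]
  #6 pop 5: in=⊥ → 1 (no change)
  #7 pop 6: in=⊤ → ⊤ (was 6); enqueue [4]
  #8 pop 7: in=⊤ → ⊤ (was ⊥); enqueue [3,6]
  #9 pop 1: in=⊤ → ⊤ (was 0); enqueue []
  #10 pop 2: in=⊤ → ⊤ (no change)
  #11 pop 4: in=⊤ → ⊤ (no change)
  #12 pop 3: in=⊤ → ⊤ (was ⊥); enqueue [0,1,2,7]
  #13 pop 6: in=⊤ → ⊤ (no change)
  #14 pop 0: in=⊤ → ⊤ (was ⊥); enqueue []
  #15 pop 1: in=⊤ → ⊤ (no change)
  #16 pop 2: in=⊤ → ⊤ (no change)
  #17 pop 7: in=⊤ → ⊤ (no change)

Fixpoint:
  val[0] = ⊤
  val[1] = ⊤
  val[2] = ⊤
  val[3] = ⊤
  val[4] = ⊤
  val[5] = 1
  val[6] = ⊤
  val[7] = ⊤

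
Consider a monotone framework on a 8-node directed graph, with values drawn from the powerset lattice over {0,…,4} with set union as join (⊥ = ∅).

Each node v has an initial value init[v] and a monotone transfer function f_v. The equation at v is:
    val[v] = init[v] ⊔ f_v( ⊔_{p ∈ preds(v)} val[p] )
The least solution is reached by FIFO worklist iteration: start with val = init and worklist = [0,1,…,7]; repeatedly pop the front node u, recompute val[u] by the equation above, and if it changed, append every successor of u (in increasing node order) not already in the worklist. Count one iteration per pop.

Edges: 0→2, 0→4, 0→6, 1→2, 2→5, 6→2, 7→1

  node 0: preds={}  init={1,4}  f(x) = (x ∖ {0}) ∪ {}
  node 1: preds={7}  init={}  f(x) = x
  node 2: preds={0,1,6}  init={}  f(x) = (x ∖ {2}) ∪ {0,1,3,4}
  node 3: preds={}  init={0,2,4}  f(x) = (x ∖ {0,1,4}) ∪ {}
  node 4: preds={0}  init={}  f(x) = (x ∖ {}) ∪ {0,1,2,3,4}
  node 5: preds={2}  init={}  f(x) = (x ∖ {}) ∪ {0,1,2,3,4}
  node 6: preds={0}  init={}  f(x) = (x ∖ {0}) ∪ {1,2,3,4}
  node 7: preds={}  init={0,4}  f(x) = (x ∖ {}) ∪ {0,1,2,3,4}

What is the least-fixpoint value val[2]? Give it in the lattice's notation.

Trace (11 dequeues):
  [1] u=0 | in {} | out {1,4} | ==
  [2] u=1 | in {0,4} | out {0,4} | prev {} | push {}
  [3] u=2 | in {0,1,4} | out {0,1,3,4} | prev {} | push {}
  [4] u=3 | in {} | out {0,2,4} | ==
  [5] u=4 | in {1,4} | out {0,1,2,3,4} | prev {} | push {}
  [6] u=5 | in {0,1,3,4} | out {0,1,2,3,4} | prev {} | push {}
  [7] u=6 | in {1,4} | out {1,2,3,4} | prev {} | push {2}
  [8] u=7 | in {} | out {0,1,2,3,4} | prev {0,4} | push {1}
  [9] u=2 | in {0,1,2,3,4} | out {0,1,3,4} | ==
  [10] u=1 | in {0,1,2,3,4} | out {0,1,2,3,4} | prev {0,4} | push {2}
  [11] u=2 | in {0,1,2,3,4} | out {0,1,3,4} | ==

Converged values:
  [0] {1,4}
  [1] {0,1,2,3,4}
  [2] {0,1,3,4}
  [3] {0,2,4}
  [4] {0,1,2,3,4}
  [5] {0,1,2,3,4}
  [6] {1,2,3,4}
  [7] {0,1,2,3,4}

{0,1,3,4}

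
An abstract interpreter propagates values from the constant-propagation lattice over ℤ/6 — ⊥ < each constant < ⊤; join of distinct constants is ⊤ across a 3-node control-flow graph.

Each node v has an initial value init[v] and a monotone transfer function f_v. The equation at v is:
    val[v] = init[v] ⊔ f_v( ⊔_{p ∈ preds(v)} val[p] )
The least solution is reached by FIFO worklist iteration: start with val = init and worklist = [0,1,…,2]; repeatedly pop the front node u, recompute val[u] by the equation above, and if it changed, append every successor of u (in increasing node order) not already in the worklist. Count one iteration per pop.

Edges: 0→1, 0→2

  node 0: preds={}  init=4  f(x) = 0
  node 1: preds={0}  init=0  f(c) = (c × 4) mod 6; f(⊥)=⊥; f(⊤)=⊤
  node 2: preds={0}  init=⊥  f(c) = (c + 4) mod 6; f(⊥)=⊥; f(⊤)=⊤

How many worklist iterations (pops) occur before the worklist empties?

Worklist (3 pops):
  #1 pop 0: in=⊥ → ⊤ (was 4); enqueue []
  #2 pop 1: in=⊤ → ⊤ (was 0); enqueue []
  #3 pop 2: in=⊤ → ⊤ (was ⊥); enqueue []

Fixpoint:
  val[0] = ⊤
  val[1] = ⊤
  val[2] = ⊤

3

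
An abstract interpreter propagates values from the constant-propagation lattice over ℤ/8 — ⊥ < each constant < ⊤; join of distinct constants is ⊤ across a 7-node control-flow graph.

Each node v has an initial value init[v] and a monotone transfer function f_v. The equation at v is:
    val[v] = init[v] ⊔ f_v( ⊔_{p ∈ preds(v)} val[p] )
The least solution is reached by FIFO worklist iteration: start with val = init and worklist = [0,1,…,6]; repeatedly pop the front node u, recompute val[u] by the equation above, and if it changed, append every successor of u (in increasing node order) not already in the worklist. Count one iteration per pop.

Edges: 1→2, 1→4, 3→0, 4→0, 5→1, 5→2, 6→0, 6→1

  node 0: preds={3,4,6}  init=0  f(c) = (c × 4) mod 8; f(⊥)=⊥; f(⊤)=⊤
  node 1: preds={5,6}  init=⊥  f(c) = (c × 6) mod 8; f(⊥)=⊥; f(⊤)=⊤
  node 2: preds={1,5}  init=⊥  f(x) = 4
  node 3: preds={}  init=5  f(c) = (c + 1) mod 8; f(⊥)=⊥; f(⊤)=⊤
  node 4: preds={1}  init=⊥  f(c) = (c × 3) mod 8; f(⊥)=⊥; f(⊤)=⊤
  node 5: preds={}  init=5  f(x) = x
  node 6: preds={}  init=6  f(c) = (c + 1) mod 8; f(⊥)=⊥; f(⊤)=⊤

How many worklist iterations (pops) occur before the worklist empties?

Iteration log — 8 steps:
  step 1. node 0  ⊔preds=⊤  new=⊤  old=0  +wl: 
  step 2. node 1  ⊔preds=⊤  new=⊤  old=⊥  +wl: 
  step 3. node 2  ⊔preds=⊤  new=4  old=⊥  +wl: 
  step 4. node 3  ⊔preds=⊥  new=5  stable
  step 5. node 4  ⊔preds=⊤  new=⊤  old=⊥  +wl: 0
  step 6. node 5  ⊔preds=⊥  new=5  stable
  step 7. node 6  ⊔preds=⊥  new=6  stable
  step 8. node 0  ⊔preds=⊤  new=⊤  stable

Least fixpoint reached:
  node 0: ⊤
  node 1: ⊤
  node 2: 4
  node 3: 5
  node 4: ⊤
  node 5: 5
  node 6: 6

8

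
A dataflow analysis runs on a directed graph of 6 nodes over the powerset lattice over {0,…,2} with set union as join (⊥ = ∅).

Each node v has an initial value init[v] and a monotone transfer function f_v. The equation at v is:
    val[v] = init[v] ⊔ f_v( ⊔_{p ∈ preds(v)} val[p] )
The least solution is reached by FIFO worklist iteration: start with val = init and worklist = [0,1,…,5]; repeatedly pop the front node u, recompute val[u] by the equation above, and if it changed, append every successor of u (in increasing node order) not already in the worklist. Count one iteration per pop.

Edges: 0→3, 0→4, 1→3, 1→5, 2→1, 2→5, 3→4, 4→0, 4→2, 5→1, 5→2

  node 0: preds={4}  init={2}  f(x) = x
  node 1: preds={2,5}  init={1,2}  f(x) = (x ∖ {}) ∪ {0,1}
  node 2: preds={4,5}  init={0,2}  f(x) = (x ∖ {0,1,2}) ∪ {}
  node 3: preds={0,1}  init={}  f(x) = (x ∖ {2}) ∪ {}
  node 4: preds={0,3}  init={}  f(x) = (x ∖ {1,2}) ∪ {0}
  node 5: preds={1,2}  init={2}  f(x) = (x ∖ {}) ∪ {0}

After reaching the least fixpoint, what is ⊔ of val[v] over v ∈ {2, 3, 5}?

{0,1,2}

Trace (11 dequeues):
  [1] u=0 | in {} | out {2} | ==
  [2] u=1 | in {0,2} | out {0,1,2} | prev {1,2} | push {}
  [3] u=2 | in {2} | out {0,2} | ==
  [4] u=3 | in {0,1,2} | out {0,1} | prev {} | push {}
  [5] u=4 | in {0,1,2} | out {0} | prev {} | push {0,2}
  [6] u=5 | in {0,1,2} | out {0,1,2} | prev {2} | push {1}
  [7] u=0 | in {0} | out {0,2} | prev {2} | push {3,4}
  [8] u=2 | in {0,1,2} | out {0,2} | ==
  [9] u=1 | in {0,1,2} | out {0,1,2} | ==
  [10] u=3 | in {0,1,2} | out {0,1} | ==
  [11] u=4 | in {0,1,2} | out {0} | ==

Converged values:
  [0] {0,2}
  [1] {0,1,2}
  [2] {0,2}
  [3] {0,1}
  [4] {0}
  [5] {0,1,2}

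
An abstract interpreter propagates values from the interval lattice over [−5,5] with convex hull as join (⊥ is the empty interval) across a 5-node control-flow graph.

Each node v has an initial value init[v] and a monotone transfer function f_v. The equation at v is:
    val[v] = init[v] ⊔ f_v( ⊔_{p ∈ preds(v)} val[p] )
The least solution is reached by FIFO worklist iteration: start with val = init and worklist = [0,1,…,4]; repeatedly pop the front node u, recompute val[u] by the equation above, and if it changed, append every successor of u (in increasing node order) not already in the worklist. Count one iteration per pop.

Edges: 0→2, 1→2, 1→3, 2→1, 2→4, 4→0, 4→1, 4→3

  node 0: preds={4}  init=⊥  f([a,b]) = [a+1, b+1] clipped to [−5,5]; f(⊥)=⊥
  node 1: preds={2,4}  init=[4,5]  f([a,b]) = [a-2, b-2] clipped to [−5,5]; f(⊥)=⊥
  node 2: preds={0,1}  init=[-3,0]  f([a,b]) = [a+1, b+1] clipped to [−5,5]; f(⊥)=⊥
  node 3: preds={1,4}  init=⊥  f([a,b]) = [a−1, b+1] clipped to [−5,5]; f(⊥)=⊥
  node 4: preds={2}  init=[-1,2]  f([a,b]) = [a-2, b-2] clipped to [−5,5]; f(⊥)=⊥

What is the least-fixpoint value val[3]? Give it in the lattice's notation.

Iteration log — 9 steps:
  step 1. node 0  ⊔preds=[-1,2]  new=[0,3]  old=⊥  +wl: 
  step 2. node 1  ⊔preds=[-3,2]  new=[-5,5]  old=[4,5]  +wl: 
  step 3. node 2  ⊔preds=[-5,5]  new=[-4,5]  old=[-3,0]  +wl: 1
  step 4. node 3  ⊔preds=[-5,5]  new=[-5,5]  old=⊥  +wl: 
  step 5. node 4  ⊔preds=[-4,5]  new=[-5,3]  old=[-1,2]  +wl: 0,3
  step 6. node 1  ⊔preds=[-5,5]  new=[-5,5]  stable
  step 7. node 0  ⊔preds=[-5,3]  new=[-4,4]  old=[0,3]  +wl: 2
  step 8. node 3  ⊔preds=[-5,5]  new=[-5,5]  stable
  step 9. node 2  ⊔preds=[-5,5]  new=[-4,5]  stable

Least fixpoint reached:
  node 0: [-4,4]
  node 1: [-5,5]
  node 2: [-4,5]
  node 3: [-5,5]
  node 4: [-5,3]

[-5,5]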